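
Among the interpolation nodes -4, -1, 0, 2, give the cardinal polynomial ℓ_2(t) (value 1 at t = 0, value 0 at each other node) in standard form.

ℓ_2(t) = (t + 4)(t + 1)(t - 2) / [(4)·(1)·(-2)]
       = (t^3 + 3t^2 - 6t - 8) / (-8)

ℓ_2(t) = -(1/8)t^3 - (3/8)t^2 + (3/4)t + 1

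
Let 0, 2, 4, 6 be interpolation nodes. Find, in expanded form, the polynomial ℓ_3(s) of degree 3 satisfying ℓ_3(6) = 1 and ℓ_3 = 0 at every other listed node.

ℓ_3(s) = s(s - 2)(s - 4) / [(6)·(4)·(2)]
       = (s^3 - 6s^2 + 8s) / (48)

ℓ_3(s) = (1/48)s^3 - (1/8)s^2 + (1/6)s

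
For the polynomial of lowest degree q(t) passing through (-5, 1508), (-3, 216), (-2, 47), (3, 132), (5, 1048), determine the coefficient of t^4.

2

Build the Lagrange basis polynomials:
L_0(t) = (t + 3)(t + 2)(t - 3)(t - 5) / [480] = (1/480)t^4 - (1/160)t^3 - (19/480)t^2 + (9/160)t + 3/16
L_1(t) = (t + 5)(t + 2)(t - 3)(t - 5) / [-96] = -(1/96)t^4 + (1/96)t^3 + (31/96)t^2 - (25/96)t - 25/16
L_2(t) = (t + 5)(t + 3)(t - 3)(t - 5) / [105] = (1/105)t^4 - (34/105)t^2 + 15/7
L_3(t) = (t + 5)(t + 3)(t + 2)(t - 5) / [-480] = -(1/480)t^4 - (1/96)t^3 + (19/480)t^2 + (25/96)t + 5/16
L_4(t) = (t + 5)(t + 3)(t + 2)(t - 3) / [1120] = (1/1120)t^4 + (1/160)t^3 + (1/1120)t^2 - (9/160)t - 9/112
q(t) = 1508·L_0 + 216·L_1 + 47·L_2 + 132·L_3 + 1048·L_4
Only the coefficient of t^4 is needed; take it from each L_i and combine:
1508·(1/480) + 216·(-1/96) + 47·(1/105) + 132·(-1/480) + 1048·(1/1120) = 2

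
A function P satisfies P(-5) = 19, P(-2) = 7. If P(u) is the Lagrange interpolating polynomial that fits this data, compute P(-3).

11

Evaluate each Lagrange basis at u = -3:
L_0(-3) = (-1)/[(-3)] = 1/3
L_1(-3) = (2)/[(3)] = 2/3
Sum: 19·(1/3) + 7·(2/3) = 11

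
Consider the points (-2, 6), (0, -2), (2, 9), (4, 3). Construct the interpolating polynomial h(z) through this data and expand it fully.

L_0(z) = z(z - 2)(z - 4) / [-48] = -(1/48)z^3 + (1/8)z^2 - (1/6)z
L_1(z) = (z + 2)(z - 2)(z - 4) / [16] = (1/16)z^3 - (1/4)z^2 - (1/4)z + 1
L_2(z) = (z + 2)z(z - 4) / [-16] = -(1/16)z^3 + (1/8)z^2 + (1/2)z
L_3(z) = (z + 2)z(z - 2) / [48] = (1/48)z^3 - (1/12)z
h(z) = 6·L_0 + (-2)·L_1 + 9·L_2 + 3·L_3
  6·L_0(z) = -(1/8)z^3 + (3/4)z^2 - z
  (-2)·L_1(z) = -(1/8)z^3 + (1/2)z^2 + (1/2)z - 2
  9·L_2(z) = -(9/16)z^3 + (9/8)z^2 + (9/2)z
  3·L_3(z) = (1/16)z^3 - (1/4)z
Adding term by term: -(3/4)z^3 + (19/8)z^2 + (15/4)z - 2

h(z) = -(3/4)z^3 + (19/8)z^2 + (15/4)z - 2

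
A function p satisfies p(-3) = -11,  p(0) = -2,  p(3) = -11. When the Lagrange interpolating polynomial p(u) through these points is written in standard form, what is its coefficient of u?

L_0(u) = u(u - 3) / [18] = (1/18)u^2 - (1/6)u
L_1(u) = (u + 3)(u - 3) / [-9] = -(1/9)u^2 + 1
L_2(u) = (u + 3)u / [18] = (1/18)u^2 + (1/6)u
p(u) = (-11)·L_0 + (-2)·L_1 + (-11)·L_2
Only the coefficient of u is needed; take it from each L_i and combine:
(-11)·(-1/6) + (-2)·(0) + (-11)·(1/6) = 0

0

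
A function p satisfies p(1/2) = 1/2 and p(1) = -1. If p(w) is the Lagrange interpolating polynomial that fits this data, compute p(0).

Evaluate each Lagrange basis at w = 0:
L_0(0) = (-1)/[(-1/2)] = 2
L_1(0) = (-1/2)/[(1/2)] = -1
Sum: 1/2·(2) + (-1)·(-1) = 2

2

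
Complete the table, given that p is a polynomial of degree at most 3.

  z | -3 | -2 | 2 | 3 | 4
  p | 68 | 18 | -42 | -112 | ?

The 4 known values determine p uniquely (degree ≤ 3).
L_0(4) = (6)·(2)·(1)/[(-1)·(-5)·(-6)] = -2/5
L_1(4) = (7)·(2)·(1)/[(1)·(-4)·(-5)] = 7/10
L_2(4) = (7)·(6)·(1)/[(5)·(4)·(-1)] = -21/10
L_3(4) = (7)·(6)·(2)/[(6)·(5)·(1)] = 14/5
Sum: 68·(-2/5) + 18·(7/10) + (-42)·(-21/10) + (-112)·(14/5) = -240

-240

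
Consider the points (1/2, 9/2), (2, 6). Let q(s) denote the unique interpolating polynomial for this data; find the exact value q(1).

Evaluate each Lagrange basis at s = 1:
L_0(1) = (-1)/[(-3/2)] = 2/3
L_1(1) = (1/2)/[(3/2)] = 1/3
Sum: 9/2·(2/3) + 6·(1/3) = 5

5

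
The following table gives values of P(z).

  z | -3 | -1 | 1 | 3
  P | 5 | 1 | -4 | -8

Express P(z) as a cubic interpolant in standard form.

P(z) = (1/24)z^3 - (61/24)z - 3/2

Build the Lagrange basis polynomials:
L_0(z) = (z + 1)(z - 1)(z - 3) / [-48] = -(1/48)z^3 + (1/16)z^2 + (1/48)z - 1/16
L_1(z) = (z + 3)(z - 1)(z - 3) / [16] = (1/16)z^3 - (1/16)z^2 - (9/16)z + 9/16
L_2(z) = (z + 3)(z + 1)(z - 3) / [-16] = -(1/16)z^3 - (1/16)z^2 + (9/16)z + 9/16
L_3(z) = (z + 3)(z + 1)(z - 1) / [48] = (1/48)z^3 + (1/16)z^2 - (1/48)z - 1/16
P(z) = 5·L_0 + 1·L_1 + (-4)·L_2 + (-8)·L_3
  5·L_0(z) = -(5/48)z^3 + (5/16)z^2 + (5/48)z - 5/16
  1·L_1(z) = (1/16)z^3 - (1/16)z^2 - (9/16)z + 9/16
  (-4)·L_2(z) = (1/4)z^3 + (1/4)z^2 - (9/4)z - 9/4
  (-8)·L_3(z) = -(1/6)z^3 - (1/2)z^2 + (1/6)z + 1/2
Adding term by term: (1/24)z^3 - (61/24)z - 3/2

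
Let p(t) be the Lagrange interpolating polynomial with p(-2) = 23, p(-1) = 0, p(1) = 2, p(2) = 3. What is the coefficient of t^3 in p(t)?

The leading coefficient equals the top divided difference p[-2,-1,1,2].
p[-2,-1] = (0 - 23) / (-1 - (-2)) = -23
p[-1,1] = (2 - 0) / (1 - (-1)) = 1
p[1,2] = (3 - 2) / (2 - 1) = 1
p[-2,-1,1] = (1 - (-23)) / (1 - (-2)) = 8
p[-1,1,2] = (1 - 1) / (2 - (-1)) = 0
p[-2,-1,1,2] = (0 - 8) / (2 - (-2)) = -2

-2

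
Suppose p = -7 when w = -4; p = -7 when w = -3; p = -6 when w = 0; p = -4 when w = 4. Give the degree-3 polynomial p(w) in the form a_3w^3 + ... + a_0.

p(w) = -(5/672)w^3 + (1/32)w^2 + (83/168)w - 6

Build the Lagrange basis polynomials:
L_0(w) = (w + 3)w(w - 4) / [-32] = -(1/32)w^3 + (1/32)w^2 + (3/8)w
L_1(w) = (w + 4)w(w - 4) / [21] = (1/21)w^3 - (16/21)w
L_2(w) = (w + 4)(w + 3)(w - 4) / [-48] = -(1/48)w^3 - (1/16)w^2 + (1/3)w + 1
L_3(w) = (w + 4)(w + 3)w / [224] = (1/224)w^3 + (1/32)w^2 + (3/56)w
p(w) = (-7)·L_0 + (-7)·L_1 + (-6)·L_2 + (-4)·L_3
  (-7)·L_0(w) = (7/32)w^3 - (7/32)w^2 - (21/8)w
  (-7)·L_1(w) = -(1/3)w^3 + (16/3)w
  (-6)·L_2(w) = (1/8)w^3 + (3/8)w^2 - 2w - 6
  (-4)·L_3(w) = -(1/56)w^3 - (1/8)w^2 - (3/14)w
Adding term by term: -(5/672)w^3 + (1/32)w^2 + (83/168)w - 6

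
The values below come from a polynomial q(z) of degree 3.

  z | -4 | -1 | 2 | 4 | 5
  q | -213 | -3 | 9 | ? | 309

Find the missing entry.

The 4 known values determine q uniquely (degree ≤ 3).
L_0(4) = (5)·(2)·(-1)/[(-3)·(-6)·(-9)] = 5/81
L_1(4) = (8)·(2)·(-1)/[(3)·(-3)·(-6)] = -8/27
L_2(4) = (8)·(5)·(-1)/[(6)·(3)·(-3)] = 20/27
L_3(4) = (8)·(5)·(2)/[(9)·(6)·(3)] = 40/81
Sum: (-213)·(5/81) + (-3)·(-8/27) + 9·(20/27) + 309·(40/81) = 147

147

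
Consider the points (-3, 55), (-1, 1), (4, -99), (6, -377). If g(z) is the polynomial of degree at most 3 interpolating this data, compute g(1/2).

L_0(1/2) = (3/2)·(-7/2)·(-11/2)/[(-2)·(-7)·(-9)] = -11/48
L_1(1/2) = (7/2)·(-7/2)·(-11/2)/[(2)·(-5)·(-7)] = 77/80
L_2(1/2) = (7/2)·(3/2)·(-11/2)/[(7)·(5)·(-2)] = 33/80
L_3(1/2) = (7/2)·(3/2)·(-7/2)/[(9)·(7)·(2)] = -7/48
Sum: 55·(-11/48) + 1·(77/80) + (-99)·(33/80) + (-377)·(-7/48) = 5/2

5/2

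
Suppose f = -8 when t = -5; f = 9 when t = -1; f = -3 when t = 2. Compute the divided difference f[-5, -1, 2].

f[-5,-1] = (9 - (-8)) / (-1 - (-5)) = 17/4
f[-1,2] = (-3 - 9) / (2 - (-1)) = -4
f[-5,-1,2] = (-4 - 17/4) / (2 - (-5)) = -33/28

-33/28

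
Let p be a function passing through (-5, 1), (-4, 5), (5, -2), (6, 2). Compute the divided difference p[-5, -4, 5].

-43/90

p[-5,-4] = (5 - 1) / (-4 - (-5)) = 4
p[-4,5] = (-2 - 5) / (5 - (-4)) = -7/9
p[-5,-4,5] = (-7/9 - 4) / (5 - (-5)) = -43/90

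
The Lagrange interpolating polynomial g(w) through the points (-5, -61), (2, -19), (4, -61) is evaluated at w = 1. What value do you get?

Evaluate each Lagrange basis at w = 1:
L_0(1) = (-1)·(-3)/[(-7)·(-9)] = 1/21
L_1(1) = (6)·(-3)/[(7)·(-2)] = 9/7
L_2(1) = (6)·(-1)/[(9)·(2)] = -1/3
Sum: (-61)·(1/21) + (-19)·(9/7) + (-61)·(-1/3) = -7

-7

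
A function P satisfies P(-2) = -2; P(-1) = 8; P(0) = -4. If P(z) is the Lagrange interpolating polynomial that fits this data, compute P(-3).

-34

Evaluate each Lagrange basis at z = -3:
L_0(-3) = (-2)·(-3)/[(-1)·(-2)] = 3
L_1(-3) = (-1)·(-3)/[(1)·(-1)] = -3
L_2(-3) = (-1)·(-2)/[(2)·(1)] = 1
Sum: (-2)·(3) + 8·(-3) + (-4)·(1) = -34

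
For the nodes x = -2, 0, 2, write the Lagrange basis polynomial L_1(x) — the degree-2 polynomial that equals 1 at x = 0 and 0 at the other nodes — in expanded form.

L_1(x) = -(1/4)x^2 + 1

L_1(x) = (x + 2)(x - 2) / [(2)·(-2)]
       = (x^2 - 4) / (-4)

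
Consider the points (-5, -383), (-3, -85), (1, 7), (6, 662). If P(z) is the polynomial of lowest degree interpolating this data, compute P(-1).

-3

Using Newton's divided-difference form:
P[-5,-3] = (-85 - (-383)) / (-3 - (-5)) = 149
P[-3,1] = (7 - (-85)) / (1 - (-3)) = 23
P[1,6] = (662 - 7) / (6 - 1) = 131
P[-5,-3,1] = (23 - 149) / (1 - (-5)) = -21
P[-3,1,6] = (131 - 23) / (6 - (-3)) = 12
P[-5,-3,1,6] = (12 - (-21)) / (6 - (-5)) = 3
P(-1) = -383 + 149·(4) + (-21)·(4)·(2) + 3·(4)·(2)·(-2) = -3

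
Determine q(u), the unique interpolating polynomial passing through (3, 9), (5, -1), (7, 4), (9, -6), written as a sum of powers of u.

q(u) = -(5/8)u^3 + (45/4)u^2 - (515/8)u + 471/4

Newton's divided differences:
q[3,5] = (-1 - 9) / (5 - 3) = -5
q[5,7] = (4 - (-1)) / (7 - 5) = 5/2
q[7,9] = (-6 - 4) / (9 - 7) = -5
q[3,5,7] = (5/2 - (-5)) / (7 - 3) = 15/8
q[5,7,9] = (-5 - 5/2) / (9 - 5) = -15/8
q[3,5,7,9] = (-15/8 - 15/8) / (9 - 3) = -5/8
q(u) = 9 + (-5)·(u - 3) + (15/8)·(u - 3)(u - 5) + (-5/8)·(u - 3)(u - 5)(u - 7)
Expanding: q(u) = -(5/8)u^3 + (45/4)u^2 - (515/8)u + 471/4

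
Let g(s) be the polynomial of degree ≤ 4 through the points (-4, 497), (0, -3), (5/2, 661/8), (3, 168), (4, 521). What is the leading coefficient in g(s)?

2

L_0(s) = s(s - 5/2)(s - 3)(s - 4) / [1456] = (1/1456)s^4 - (19/2912)s^3 + (59/2912)s^2 - (15/728)s
L_1(s) = (s + 4)(s - 5/2)(s - 3)(s - 4) / [-120] = -(1/120)s^4 + (11/240)s^3 + (17/240)s^2 - (11/15)s + 1
L_2(s) = (s + 4)s(s - 3)(s - 4) / [195/16] = (16/195)s^4 - (16/65)s^3 - (256/195)s^2 + (256/65)s
L_3(s) = (s + 4)s(s - 5/2)(s - 4) / [-21/2] = -(2/21)s^4 + (5/21)s^3 + (32/21)s^2 - (80/21)s
L_4(s) = (s + 4)s(s - 5/2)(s - 3) / [48] = (1/48)s^4 - (1/32)s^3 - (29/96)s^2 + (5/8)s
g(s) = 497·L_0 + (-3)·L_1 + (661/8)·L_2 + 168·L_3 + 521·L_4
Only the coefficient of s^4 is needed; take it from each L_i and combine:
497·(1/1456) + (-3)·(-1/120) + (661/8)·(16/195) + 168·(-2/21) + 521·(1/48) = 2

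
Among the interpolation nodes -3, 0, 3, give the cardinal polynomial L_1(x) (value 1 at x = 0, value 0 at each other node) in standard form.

L_1(x) = -(1/9)x^2 + 1

L_1(x) = (x + 3)(x - 3) / [(3)·(-3)]
       = (x^2 - 9) / (-9)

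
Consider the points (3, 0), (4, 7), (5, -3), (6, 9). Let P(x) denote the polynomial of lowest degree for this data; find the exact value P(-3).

L_0(-3) = (-7)·(-8)·(-9)/[(-1)·(-2)·(-3)] = 84
L_1(-3) = (-6)·(-8)·(-9)/[(1)·(-1)·(-2)] = -216
L_2(-3) = (-6)·(-7)·(-9)/[(2)·(1)·(-1)] = 189
L_3(-3) = (-6)·(-7)·(-8)/[(3)·(2)·(1)] = -56
Sum: 0 + 7·(-216) + (-3)·(189) + 9·(-56) = -2583

-2583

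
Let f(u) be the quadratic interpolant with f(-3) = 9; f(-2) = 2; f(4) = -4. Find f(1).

-61/7

Evaluate each Lagrange basis at u = 1:
L_0(1) = (3)·(-3)/[(-1)·(-7)] = -9/7
L_1(1) = (4)·(-3)/[(1)·(-6)] = 2
L_2(1) = (4)·(3)/[(7)·(6)] = 2/7
Sum: 9·(-9/7) + 2·(2) + (-4)·(2/7) = -61/7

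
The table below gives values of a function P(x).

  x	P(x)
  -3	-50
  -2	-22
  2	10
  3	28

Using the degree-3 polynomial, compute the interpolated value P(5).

118

Evaluate each Lagrange basis at x = 5:
L_0(5) = (7)·(3)·(2)/[(-1)·(-5)·(-6)] = -7/5
L_1(5) = (8)·(3)·(2)/[(1)·(-4)·(-5)] = 12/5
L_2(5) = (8)·(7)·(2)/[(5)·(4)·(-1)] = -28/5
L_3(5) = (8)·(7)·(3)/[(6)·(5)·(1)] = 28/5
Sum: (-50)·(-7/5) + (-22)·(12/5) + 10·(-28/5) + 28·(28/5) = 118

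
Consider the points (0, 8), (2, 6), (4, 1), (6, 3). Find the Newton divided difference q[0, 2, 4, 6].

5/24

q[0,2] = (6 - 8) / (2 - 0) = -1
q[2,4] = (1 - 6) / (4 - 2) = -5/2
q[4,6] = (3 - 1) / (6 - 4) = 1
q[0,2,4] = (-5/2 - (-1)) / (4 - 0) = -3/8
q[2,4,6] = (1 - (-5/2)) / (6 - 2) = 7/8
q[0,2,4,6] = (7/8 - (-3/8)) / (6 - 0) = 5/24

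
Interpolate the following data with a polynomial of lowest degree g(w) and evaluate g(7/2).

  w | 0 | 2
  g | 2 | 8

25/2

L_0(7/2) = (3/2)/[(-2)] = -3/4
L_1(7/2) = (7/2)/[(2)] = 7/4
Sum: 2·(-3/4) + 8·(7/4) = 25/2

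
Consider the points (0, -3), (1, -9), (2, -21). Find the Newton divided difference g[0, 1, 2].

g[0,1] = (-9 - (-3)) / (1 - 0) = -6
g[1,2] = (-21 - (-9)) / (2 - 1) = -12
g[0,1,2] = (-12 - (-6)) / (2 - 0) = -3

-3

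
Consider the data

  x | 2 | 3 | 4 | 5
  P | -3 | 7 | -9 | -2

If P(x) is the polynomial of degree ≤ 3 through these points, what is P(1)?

L_0(1) = (-2)·(-3)·(-4)/[(-1)·(-2)·(-3)] = 4
L_1(1) = (-1)·(-3)·(-4)/[(1)·(-1)·(-2)] = -6
L_2(1) = (-1)·(-2)·(-4)/[(2)·(1)·(-1)] = 4
L_3(1) = (-1)·(-2)·(-3)/[(3)·(2)·(1)] = -1
Sum: (-3)·(4) + 7·(-6) + (-9)·(4) + (-2)·(-1) = -88

-88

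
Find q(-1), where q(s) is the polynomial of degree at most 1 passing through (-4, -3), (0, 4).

9/4

L_0(-1) = (-1)/[(-4)] = 1/4
L_1(-1) = (3)/[(4)] = 3/4
Sum: (-3)·(1/4) + 4·(3/4) = 9/4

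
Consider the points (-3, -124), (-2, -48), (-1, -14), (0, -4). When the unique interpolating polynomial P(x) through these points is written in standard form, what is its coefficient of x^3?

Build the Lagrange basis polynomials:
L_0(x) = (x + 2)(x + 1)x / [-6] = -(1/6)x^3 - (1/2)x^2 - (1/3)x
L_1(x) = (x + 3)(x + 1)x / [2] = (1/2)x^3 + 2x^2 + (3/2)x
L_2(x) = (x + 3)(x + 2)x / [-2] = -(1/2)x^3 - (5/2)x^2 - 3x
L_3(x) = (x + 3)(x + 2)(x + 1) / [6] = (1/6)x^3 + x^2 + (11/6)x + 1
P(x) = (-124)·L_0 + (-48)·L_1 + (-14)·L_2 + (-4)·L_3
Only the coefficient of x^3 is needed; take it from each L_i and combine:
(-124)·(-1/6) + (-48)·(1/2) + (-14)·(-1/2) + (-4)·(1/6) = 3

3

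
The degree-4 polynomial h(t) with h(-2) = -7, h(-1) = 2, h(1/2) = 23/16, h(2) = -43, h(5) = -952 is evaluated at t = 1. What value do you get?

Using Newton's divided-difference form:
h[-2,-1] = (2 - (-7)) / (-1 - (-2)) = 9
h[-1,1/2] = (23/16 - 2) / (1/2 - (-1)) = -3/8
h[1/2,2] = (-43 - 23/16) / (2 - 1/2) = -237/8
h[2,5] = (-952 - (-43)) / (5 - 2) = -303
h[-2,-1,1/2] = (-3/8 - 9) / (1/2 - (-2)) = -15/4
h[-1,1/2,2] = (-237/8 - (-3/8)) / (2 - (-1)) = -39/4
h[1/2,2,5] = (-303 - (-237/8)) / (5 - 1/2) = -243/4
h[-2,-1,1/2,2] = (-39/4 - (-15/4)) / (2 - (-2)) = -3/2
h[-1,1/2,2,5] = (-243/4 - (-39/4)) / (5 - (-1)) = -17/2
h[-2,-1,1/2,2,5] = (-17/2 - (-3/2)) / (5 - (-2)) = -1
h(1) = -7 + 9·(3) + (-15/4)·(3)·(2) + (-3/2)·(3)·(2)·(1/2) + (-1)·(3)·(2)·(1/2)·(-1) = -4

-4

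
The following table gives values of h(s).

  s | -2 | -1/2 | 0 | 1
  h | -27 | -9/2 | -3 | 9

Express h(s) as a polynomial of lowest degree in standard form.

Newton's divided differences:
h[-2,-1/2] = (-9/2 - (-27)) / (-1/2 - (-2)) = 15
h[-1/2,0] = (-3 - (-9/2)) / (0 - (-1/2)) = 3
h[0,1] = (9 - (-3)) / (1 - 0) = 12
h[-2,-1/2,0] = (3 - 15) / (0 - (-2)) = -6
h[-1/2,0,1] = (12 - 3) / (1 - (-1/2)) = 6
h[-2,-1/2,0,1] = (6 - (-6)) / (1 - (-2)) = 4
h(s) = -27 + 15·(s + 2) + (-6)·(s + 2)(s + 1/2) + 4·(s + 2)(s + 1/2)s
Expanding: h(s) = 4s^3 + 4s^2 + 4s - 3

h(s) = 4s^3 + 4s^2 + 4s - 3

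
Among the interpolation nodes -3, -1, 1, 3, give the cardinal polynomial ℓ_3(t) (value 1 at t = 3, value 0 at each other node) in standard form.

ℓ_3(t) = (t + 3)(t + 1)(t - 1) / [(6)·(4)·(2)]
       = (t^3 + 3t^2 - t - 3) / (48)

ℓ_3(t) = (1/48)t^3 + (1/16)t^2 - (1/48)t - 1/16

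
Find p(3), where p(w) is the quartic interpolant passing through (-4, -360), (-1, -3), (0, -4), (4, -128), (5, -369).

L_0(3) = (4)·(3)·(-1)·(-2)/[(-3)·(-4)·(-8)·(-9)] = 1/36
L_1(3) = (7)·(3)·(-1)·(-2)/[(3)·(-1)·(-5)·(-6)] = -7/15
L_2(3) = (7)·(4)·(-1)·(-2)/[(4)·(1)·(-4)·(-5)] = 7/10
L_3(3) = (7)·(4)·(3)·(-2)/[(8)·(5)·(4)·(-1)] = 21/20
L_4(3) = (7)·(4)·(3)·(-1)/[(9)·(6)·(5)·(1)] = -14/45
Sum: (-360)·(1/36) + (-3)·(-7/15) + (-4)·(7/10) + (-128)·(21/20) + (-369)·(-14/45) = -31

-31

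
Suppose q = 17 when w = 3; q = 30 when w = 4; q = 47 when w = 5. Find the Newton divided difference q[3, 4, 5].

2

q[3,4] = (30 - 17) / (4 - 3) = 13
q[4,5] = (47 - 30) / (5 - 4) = 17
q[3,4,5] = (17 - 13) / (5 - 3) = 2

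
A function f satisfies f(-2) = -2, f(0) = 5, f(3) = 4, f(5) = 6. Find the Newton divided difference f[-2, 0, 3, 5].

31/210

f[-2,0] = (5 - (-2)) / (0 - (-2)) = 7/2
f[0,3] = (4 - 5) / (3 - 0) = -1/3
f[3,5] = (6 - 4) / (5 - 3) = 1
f[-2,0,3] = (-1/3 - 7/2) / (3 - (-2)) = -23/30
f[0,3,5] = (1 - (-1/3)) / (5 - 0) = 4/15
f[-2,0,3,5] = (4/15 - (-23/30)) / (5 - (-2)) = 31/210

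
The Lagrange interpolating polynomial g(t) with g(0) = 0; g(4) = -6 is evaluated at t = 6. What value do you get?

L_0(6) = (2)/[(-4)] = -1/2
L_1(6) = (6)/[(4)] = 3/2
Sum: 0 + (-6)·(3/2) = -9

-9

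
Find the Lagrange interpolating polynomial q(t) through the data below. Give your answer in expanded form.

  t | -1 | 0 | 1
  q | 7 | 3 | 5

L_0(t) = t(t - 1) / [2] = (1/2)t^2 - (1/2)t
L_1(t) = (t + 1)(t - 1) / [-1] = -t^2 + 1
L_2(t) = (t + 1)t / [2] = (1/2)t^2 + (1/2)t
q(t) = 7·L_0 + 3·L_1 + 5·L_2
  7·L_0(t) = (7/2)t^2 - (7/2)t
  3·L_1(t) = -3t^2 + 3
  5·L_2(t) = (5/2)t^2 + (5/2)t
Adding term by term: 3t^2 - t + 3

q(t) = 3t^2 - t + 3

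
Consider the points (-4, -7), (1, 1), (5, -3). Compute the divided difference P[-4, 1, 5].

P[-4,1] = (1 - (-7)) / (1 - (-4)) = 8/5
P[1,5] = (-3 - 1) / (5 - 1) = -1
P[-4,1,5] = (-1 - 8/5) / (5 - (-4)) = -13/45

-13/45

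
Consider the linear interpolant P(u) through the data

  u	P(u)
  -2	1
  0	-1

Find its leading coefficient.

The leading coefficient equals the top divided difference P[-2,0].
P[-2,0] = (-1 - 1) / (0 - (-2)) = -1

-1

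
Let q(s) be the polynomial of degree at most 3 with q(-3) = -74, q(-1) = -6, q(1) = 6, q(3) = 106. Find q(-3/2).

Evaluate each Lagrange basis at s = -3/2:
L_0(-3/2) = (-1/2)·(-5/2)·(-9/2)/[(-2)·(-4)·(-6)] = 15/128
L_1(-3/2) = (3/2)·(-5/2)·(-9/2)/[(2)·(-2)·(-4)] = 135/128
L_2(-3/2) = (3/2)·(-1/2)·(-9/2)/[(4)·(2)·(-2)] = -27/128
L_3(-3/2) = (3/2)·(-1/2)·(-5/2)/[(6)·(4)·(2)] = 5/128
Sum: (-74)·(15/128) + (-6)·(135/128) + 6·(-27/128) + 106·(5/128) = -97/8

-97/8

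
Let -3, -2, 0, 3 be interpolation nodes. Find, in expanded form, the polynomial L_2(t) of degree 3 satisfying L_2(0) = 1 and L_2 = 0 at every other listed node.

L_2(t) = -(1/18)t^3 - (1/9)t^2 + (1/2)t + 1

L_2(t) = (t + 3)(t + 2)(t - 3) / [(3)·(2)·(-3)]
       = (t^3 + 2t^2 - 9t - 18) / (-18)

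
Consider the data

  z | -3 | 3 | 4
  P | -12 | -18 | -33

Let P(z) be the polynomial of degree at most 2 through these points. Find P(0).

Evaluate each Lagrange basis at z = 0:
L_0(0) = (-3)·(-4)/[(-6)·(-7)] = 2/7
L_1(0) = (3)·(-4)/[(6)·(-1)] = 2
L_2(0) = (3)·(-3)/[(7)·(1)] = -9/7
Sum: (-12)·(2/7) + (-18)·(2) + (-33)·(-9/7) = 3

3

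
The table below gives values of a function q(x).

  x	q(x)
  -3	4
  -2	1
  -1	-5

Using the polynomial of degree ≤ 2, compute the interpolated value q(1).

Using Newton's divided-difference form:
q[-3,-2] = (1 - 4) / (-2 - (-3)) = -3
q[-2,-1] = (-5 - 1) / (-1 - (-2)) = -6
q[-3,-2,-1] = (-6 - (-3)) / (-1 - (-3)) = -3/2
q(1) = 4 + (-3)·(4) + (-3/2)·(4)·(3) = -26

-26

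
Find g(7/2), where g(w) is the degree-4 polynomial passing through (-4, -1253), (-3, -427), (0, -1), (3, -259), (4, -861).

-3949/8

Evaluate each Lagrange basis at w = 7/2:
L_0(7/2) = (13/2)·(7/2)·(1/2)·(-1/2)/[(-1)·(-4)·(-7)·(-8)] = -13/512
L_1(7/2) = (15/2)·(7/2)·(1/2)·(-1/2)/[(1)·(-3)·(-6)·(-7)] = 5/96
L_2(7/2) = (15/2)·(13/2)·(1/2)·(-1/2)/[(4)·(3)·(-3)·(-4)] = -65/768
L_3(7/2) = (15/2)·(13/2)·(7/2)·(-1/2)/[(7)·(6)·(3)·(-1)] = 65/96
L_4(7/2) = (15/2)·(13/2)·(7/2)·(1/2)/[(8)·(7)·(4)·(1)] = 195/512
Sum: (-1253)·(-13/512) + (-427)·(5/96) + (-1)·(-65/768) + (-259)·(65/96) + (-861)·(195/512) = -3949/8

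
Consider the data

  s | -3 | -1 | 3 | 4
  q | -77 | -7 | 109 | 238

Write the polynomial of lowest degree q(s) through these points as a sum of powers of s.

L_0(s) = (s + 1)(s - 3)(s - 4) / [-84] = -(1/84)s^3 + (1/14)s^2 - (5/84)s - 1/7
L_1(s) = (s + 3)(s - 3)(s - 4) / [40] = (1/40)s^3 - (1/10)s^2 - (9/40)s + 9/10
L_2(s) = (s + 3)(s + 1)(s - 4) / [-24] = -(1/24)s^3 + (13/24)s + 1/2
L_3(s) = (s + 3)(s + 1)(s - 3) / [35] = (1/35)s^3 + (1/35)s^2 - (9/35)s - 9/35
q(s) = (-77)·L_0 + (-7)·L_1 + 109·L_2 + 238·L_3
  (-77)·L_0(s) = (11/12)s^3 - (11/2)s^2 + (55/12)s + 11
  (-7)·L_1(s) = -(7/40)s^3 + (7/10)s^2 + (63/40)s - 63/10
  109·L_2(s) = -(109/24)s^3 + (1417/24)s + 109/2
  238·L_3(s) = (34/5)s^3 + (34/5)s^2 - (306/5)s - 306/5
Adding term by term: 3s^3 + 2s^2 + 4s - 2

q(s) = 3s^3 + 2s^2 + 4s - 2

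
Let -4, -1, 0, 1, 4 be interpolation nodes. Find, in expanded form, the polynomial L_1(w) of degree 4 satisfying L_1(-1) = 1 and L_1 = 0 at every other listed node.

L_1(w) = (w + 4)w(w - 1)(w - 4) / [(3)·(-1)·(-2)·(-5)]
       = (w^4 - w^3 - 16w^2 + 16w) / (-30)

L_1(w) = -(1/30)w^4 + (1/30)w^3 + (8/15)w^2 - (8/15)w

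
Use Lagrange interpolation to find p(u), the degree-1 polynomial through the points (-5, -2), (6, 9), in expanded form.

L_0(u) = (u - 6) / [-11] = -(1/11)u + 6/11
L_1(u) = (u + 5) / [11] = (1/11)u + 5/11
p(u) = (-2)·L_0 + 9·L_1
  (-2)·L_0(u) = (2/11)u - 12/11
  9·L_1(u) = (9/11)u + 45/11
Adding term by term: u + 3

p(u) = u + 3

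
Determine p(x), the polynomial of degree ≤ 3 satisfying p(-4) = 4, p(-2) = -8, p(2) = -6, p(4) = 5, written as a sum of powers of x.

Newton's divided differences:
p[-4,-2] = (-8 - 4) / (-2 - (-4)) = -6
p[-2,2] = (-6 - (-8)) / (2 - (-2)) = 1/2
p[2,4] = (5 - (-6)) / (4 - 2) = 11/2
p[-4,-2,2] = (1/2 - (-6)) / (2 - (-4)) = 13/12
p[-2,2,4] = (11/2 - 1/2) / (4 - (-2)) = 5/6
p[-4,-2,2,4] = (5/6 - 13/12) / (4 - (-4)) = -1/32
p(x) = 4 + (-6)·(x + 4) + (13/12)·(x + 4)(x + 2) + (-1/32)·(x + 4)(x + 2)(x - 2)
Expanding: p(x) = -(1/32)x^3 + (23/24)x^2 + (5/8)x - 65/6

p(x) = -(1/32)x^3 + (23/24)x^2 + (5/8)x - 65/6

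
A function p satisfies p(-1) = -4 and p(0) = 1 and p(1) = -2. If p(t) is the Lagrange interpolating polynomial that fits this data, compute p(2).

-13

Evaluate each Lagrange basis at t = 2:
L_0(2) = (2)·(1)/[(-1)·(-2)] = 1
L_1(2) = (3)·(1)/[(1)·(-1)] = -3
L_2(2) = (3)·(2)/[(2)·(1)] = 3
Sum: (-4)·(1) + 1·(-3) + (-2)·(3) = -13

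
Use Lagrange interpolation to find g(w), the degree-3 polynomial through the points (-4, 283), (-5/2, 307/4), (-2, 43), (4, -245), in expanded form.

g(w) = -4w^3 + w^2 - 2w + 3

Build the Lagrange basis polynomials:
L_0(w) = (w + 5/2)(w + 2)(w - 4) / [-24] = -(1/24)w^3 - (1/48)w^2 + (13/24)w + 5/6
L_1(w) = (w + 4)(w + 2)(w - 4) / [39/8] = (8/39)w^3 + (16/39)w^2 - (128/39)w - 256/39
L_2(w) = (w + 4)(w + 5/2)(w - 4) / [-6] = -(1/6)w^3 - (5/12)w^2 + (8/3)w + 20/3
L_3(w) = (w + 4)(w + 5/2)(w + 2) / [312] = (1/312)w^3 + (17/624)w^2 + (23/312)w + 5/78
g(w) = 283·L_0 + (307/4)·L_1 + 43·L_2 + (-245)·L_3
  283·L_0(w) = -(283/24)w^3 - (283/48)w^2 + (3679/24)w + 1415/6
  (307/4)·L_1(w) = (614/39)w^3 + (1228/39)w^2 - (9824/39)w - 19648/39
  43·L_2(w) = -(43/6)w^3 - (215/12)w^2 + (344/3)w + 860/3
  (-245)·L_3(w) = -(245/312)w^3 - (4165/624)w^2 - (5635/312)w - 1225/78
Adding term by term: -4w^3 + w^2 - 2w + 3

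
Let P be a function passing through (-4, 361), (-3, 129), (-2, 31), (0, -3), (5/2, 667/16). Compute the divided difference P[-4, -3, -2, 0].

-10

P[-4,-3] = (129 - 361) / (-3 - (-4)) = -232
P[-3,-2] = (31 - 129) / (-2 - (-3)) = -98
P[-2,0] = (-3 - 31) / (0 - (-2)) = -17
P[-4,-3,-2] = (-98 - (-232)) / (-2 - (-4)) = 67
P[-3,-2,0] = (-17 - (-98)) / (0 - (-3)) = 27
P[-4,-3,-2,0] = (27 - 67) / (0 - (-4)) = -10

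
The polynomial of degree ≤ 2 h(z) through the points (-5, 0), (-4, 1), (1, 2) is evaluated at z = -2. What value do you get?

L_0(-2) = (2)·(-3)/[(-1)·(-6)] = -1
L_1(-2) = (3)·(-3)/[(1)·(-5)] = 9/5
L_2(-2) = (3)·(2)/[(6)·(5)] = 1/5
Sum: 0 + 1·(9/5) + 2·(1/5) = 11/5

11/5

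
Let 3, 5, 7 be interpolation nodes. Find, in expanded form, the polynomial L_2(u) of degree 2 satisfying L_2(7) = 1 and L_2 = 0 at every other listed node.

L_2(u) = (u - 3)(u - 5) / [(4)·(2)]
       = (u^2 - 8u + 15) / (8)

L_2(u) = (1/8)u^2 - u + 15/8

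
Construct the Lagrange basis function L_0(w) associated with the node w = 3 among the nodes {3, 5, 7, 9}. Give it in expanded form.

L_0(w) = -(1/48)w^3 + (7/16)w^2 - (143/48)w + 105/16

L_0(w) = (w - 5)(w - 7)(w - 9) / [(-2)·(-4)·(-6)]
       = (w^3 - 21w^2 + 143w - 315) / (-48)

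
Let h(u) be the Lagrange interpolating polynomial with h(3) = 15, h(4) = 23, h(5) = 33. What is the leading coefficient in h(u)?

1

The leading coefficient equals the top divided difference h[3,4,5].
h[3,4] = (23 - 15) / (4 - 3) = 8
h[4,5] = (33 - 23) / (5 - 4) = 10
h[3,4,5] = (10 - 8) / (5 - 3) = 1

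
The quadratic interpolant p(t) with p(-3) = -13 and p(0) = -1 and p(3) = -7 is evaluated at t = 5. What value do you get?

-21

Evaluate each Lagrange basis at t = 5:
L_0(5) = (5)·(2)/[(-3)·(-6)] = 5/9
L_1(5) = (8)·(2)/[(3)·(-3)] = -16/9
L_2(5) = (8)·(5)/[(6)·(3)] = 20/9
Sum: (-13)·(5/9) + (-1)·(-16/9) + (-7)·(20/9) = -21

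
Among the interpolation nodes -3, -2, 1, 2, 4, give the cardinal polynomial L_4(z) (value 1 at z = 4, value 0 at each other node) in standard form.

L_4(z) = (1/252)z^4 + (1/126)z^3 - (1/36)z^2 - (2/63)z + 1/21

L_4(z) = (z + 3)(z + 2)(z - 1)(z - 2) / [(7)·(6)·(3)·(2)]
       = (z^4 + 2z^3 - 7z^2 - 8z + 12) / (252)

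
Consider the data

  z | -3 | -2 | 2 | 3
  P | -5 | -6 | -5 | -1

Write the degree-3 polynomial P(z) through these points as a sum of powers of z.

Build the Lagrange basis polynomials:
L_0(z) = (z + 2)(z - 2)(z - 3) / [-30] = -(1/30)z^3 + (1/10)z^2 + (2/15)z - 2/5
L_1(z) = (z + 3)(z - 2)(z - 3) / [20] = (1/20)z^3 - (1/10)z^2 - (9/20)z + 9/10
L_2(z) = (z + 3)(z + 2)(z - 3) / [-20] = -(1/20)z^3 - (1/10)z^2 + (9/20)z + 9/10
L_3(z) = (z + 3)(z + 2)(z - 2) / [30] = (1/30)z^3 + (1/10)z^2 - (2/15)z - 2/5
P(z) = (-5)·L_0 + (-6)·L_1 + (-5)·L_2 + (-1)·L_3
  (-5)·L_0(z) = (1/6)z^3 - (1/2)z^2 - (2/3)z + 2
  (-6)·L_1(z) = -(3/10)z^3 + (3/5)z^2 + (27/10)z - 27/5
  (-5)·L_2(z) = (1/4)z^3 + (1/2)z^2 - (9/4)z - 9/2
  (-1)·L_3(z) = -(1/30)z^3 - (1/10)z^2 + (2/15)z + 2/5
Adding term by term: (1/12)z^3 + (1/2)z^2 - (1/12)z - 15/2

P(z) = (1/12)z^3 + (1/2)z^2 - (1/12)z - 15/2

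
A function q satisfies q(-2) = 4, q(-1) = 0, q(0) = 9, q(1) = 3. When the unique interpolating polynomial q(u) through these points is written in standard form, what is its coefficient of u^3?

-14/3

L_0(u) = (u + 1)u(u - 1) / [-6] = -(1/6)u^3 + (1/6)u
L_1(u) = (u + 2)u(u - 1) / [2] = (1/2)u^3 + (1/2)u^2 - u
L_2(u) = (u + 2)(u + 1)(u - 1) / [-2] = -(1/2)u^3 - u^2 + (1/2)u + 1
L_3(u) = (u + 2)(u + 1)u / [6] = (1/6)u^3 + (1/2)u^2 + (1/3)u
q(u) = 4·L_0 + 0·L_1 + 9·L_2 + 3·L_3
Only the coefficient of u^3 is needed; take it from each L_i and combine:
4·(-1/6) + 0·(1/2) + 9·(-1/2) + 3·(1/6) = -14/3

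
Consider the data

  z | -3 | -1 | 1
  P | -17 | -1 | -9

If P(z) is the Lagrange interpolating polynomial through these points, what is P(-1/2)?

Evaluate each Lagrange basis at z = -1/2:
L_0(-1/2) = (1/2)·(-3/2)/[(-2)·(-4)] = -3/32
L_1(-1/2) = (5/2)·(-3/2)/[(2)·(-2)] = 15/16
L_2(-1/2) = (5/2)·(1/2)/[(4)·(2)] = 5/32
Sum: (-17)·(-3/32) + (-1)·(15/16) + (-9)·(5/32) = -3/4

-3/4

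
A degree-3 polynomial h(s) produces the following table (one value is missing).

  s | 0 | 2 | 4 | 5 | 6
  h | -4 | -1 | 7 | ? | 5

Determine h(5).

The 4 known values determine h uniquely (degree ≤ 3).
Evaluate each Lagrange basis at s = 5:
L_0(5) = (3)·(1)·(-1)/[(-2)·(-4)·(-6)] = 1/16
L_1(5) = (5)·(1)·(-1)/[(2)·(-2)·(-4)] = -5/16
L_2(5) = (5)·(3)·(-1)/[(4)·(2)·(-2)] = 15/16
L_3(5) = (5)·(3)·(1)/[(6)·(4)·(2)] = 5/16
Sum: (-4)·(1/16) + (-1)·(-5/16) + 7·(15/16) + 5·(5/16) = 131/16

131/16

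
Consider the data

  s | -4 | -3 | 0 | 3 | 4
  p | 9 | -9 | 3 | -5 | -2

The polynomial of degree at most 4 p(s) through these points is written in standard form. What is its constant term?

L_0(s) = (s + 3)s(s - 3)(s - 4) / [224] = (1/224)s^4 - (1/56)s^3 - (9/224)s^2 + (9/56)s
L_1(s) = (s + 4)s(s - 3)(s - 4) / [-126] = -(1/126)s^4 + (1/42)s^3 + (8/63)s^2 - (8/21)s
L_2(s) = (s + 4)(s + 3)(s - 3)(s - 4) / [144] = (1/144)s^4 - (25/144)s^2 + 1
L_3(s) = (s + 4)(s + 3)s(s - 4) / [-126] = -(1/126)s^4 - (1/42)s^3 + (8/63)s^2 + (8/21)s
L_4(s) = (s + 4)(s + 3)s(s - 3) / [224] = (1/224)s^4 + (1/56)s^3 - (9/224)s^2 - (9/56)s
p(s) = 9·L_0 + (-9)·L_1 + 3·L_2 + (-5)·L_3 + (-2)·L_4
Only the constant term is needed; take it from each L_i and combine:
9·(0) + (-9)·(0) + 3·(1) + (-5)·(0) + (-2)·(0) = 3

3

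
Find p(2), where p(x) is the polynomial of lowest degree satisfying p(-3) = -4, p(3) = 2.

1

Evaluate each Lagrange basis at x = 2:
L_0(2) = (-1)/[(-6)] = 1/6
L_1(2) = (5)/[(6)] = 5/6
Sum: (-4)·(1/6) + 2·(5/6) = 1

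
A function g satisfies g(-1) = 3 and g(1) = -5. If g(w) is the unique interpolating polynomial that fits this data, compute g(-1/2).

1

Evaluate each Lagrange basis at w = -1/2:
L_0(-1/2) = (-3/2)/[(-2)] = 3/4
L_1(-1/2) = (1/2)/[(2)] = 1/4
Sum: 3·(3/4) + (-5)·(1/4) = 1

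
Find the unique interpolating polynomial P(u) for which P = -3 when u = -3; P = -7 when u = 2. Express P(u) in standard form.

L_0(u) = (u - 2) / [-5] = -(1/5)u + 2/5
L_1(u) = (u + 3) / [5] = (1/5)u + 3/5
P(u) = (-3)·L_0 + (-7)·L_1
  (-3)·L_0(u) = (3/5)u - 6/5
  (-7)·L_1(u) = -(7/5)u - 21/5
Adding term by term: -(4/5)u - 27/5

P(u) = -(4/5)u - 27/5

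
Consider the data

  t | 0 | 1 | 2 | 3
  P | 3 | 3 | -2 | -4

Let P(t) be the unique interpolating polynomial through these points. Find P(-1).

-10

Evaluate each Lagrange basis at t = -1:
L_0(-1) = (-2)·(-3)·(-4)/[(-1)·(-2)·(-3)] = 4
L_1(-1) = (-1)·(-3)·(-4)/[(1)·(-1)·(-2)] = -6
L_2(-1) = (-1)·(-2)·(-4)/[(2)·(1)·(-1)] = 4
L_3(-1) = (-1)·(-2)·(-3)/[(3)·(2)·(1)] = -1
Sum: 3·(4) + 3·(-6) + (-2)·(4) + (-4)·(-1) = -10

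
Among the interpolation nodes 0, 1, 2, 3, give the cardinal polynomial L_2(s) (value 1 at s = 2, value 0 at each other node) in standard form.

L_2(s) = s(s - 1)(s - 3) / [(2)·(1)·(-1)]
       = (s^3 - 4s^2 + 3s) / (-2)

L_2(s) = -(1/2)s^3 + 2s^2 - (3/2)s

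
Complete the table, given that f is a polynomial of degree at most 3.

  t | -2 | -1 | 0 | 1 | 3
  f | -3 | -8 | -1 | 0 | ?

-88

The 4 known values determine f uniquely (degree ≤ 3).
L_0(3) = (4)·(3)·(2)/[(-1)·(-2)·(-3)] = -4
L_1(3) = (5)·(3)·(2)/[(1)·(-1)·(-2)] = 15
L_2(3) = (5)·(4)·(2)/[(2)·(1)·(-1)] = -20
L_3(3) = (5)·(4)·(3)/[(3)·(2)·(1)] = 10
Sum: (-3)·(-4) + (-8)·(15) + (-1)·(-20) + 0 = -88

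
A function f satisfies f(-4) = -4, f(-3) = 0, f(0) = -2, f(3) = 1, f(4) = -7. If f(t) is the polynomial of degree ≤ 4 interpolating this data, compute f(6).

-4059/56

Evaluate each Lagrange basis at t = 6:
L_0(6) = (9)·(6)·(3)·(2)/[(-1)·(-4)·(-7)·(-8)] = 81/56
L_1(6) = (10)·(6)·(3)·(2)/[(1)·(-3)·(-6)·(-7)] = -20/7
L_2(6) = (10)·(9)·(3)·(2)/[(4)·(3)·(-3)·(-4)] = 15/4
L_3(6) = (10)·(9)·(6)·(2)/[(7)·(6)·(3)·(-1)] = -60/7
L_4(6) = (10)·(9)·(6)·(3)/[(8)·(7)·(4)·(1)] = 405/56
Sum: (-4)·(81/56) + 0 + (-2)·(15/4) + 1·(-60/7) + (-7)·(405/56) = -4059/56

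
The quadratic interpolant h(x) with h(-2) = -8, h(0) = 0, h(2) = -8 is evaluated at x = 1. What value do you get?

-2

Evaluate each Lagrange basis at x = 1:
L_0(1) = (1)·(-1)/[(-2)·(-4)] = -1/8
L_1(1) = (3)·(-1)/[(2)·(-2)] = 3/4
L_2(1) = (3)·(1)/[(4)·(2)] = 3/8
Sum: (-8)·(-1/8) + 0 + (-8)·(3/8) = -2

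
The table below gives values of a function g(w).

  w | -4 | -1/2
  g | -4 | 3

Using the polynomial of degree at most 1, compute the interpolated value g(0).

L_0(0) = (1/2)/[(-7/2)] = -1/7
L_1(0) = (4)/[(7/2)] = 8/7
Sum: (-4)·(-1/7) + 3·(8/7) = 4

4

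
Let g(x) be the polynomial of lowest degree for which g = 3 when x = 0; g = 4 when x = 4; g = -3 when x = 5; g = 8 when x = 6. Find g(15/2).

5191/64

L_0(15/2) = (7/2)·(5/2)·(3/2)/[(-4)·(-5)·(-6)] = -7/64
L_1(15/2) = (15/2)·(5/2)·(3/2)/[(4)·(-1)·(-2)] = 225/64
L_2(15/2) = (15/2)·(7/2)·(3/2)/[(5)·(1)·(-1)] = -63/8
L_3(15/2) = (15/2)·(7/2)·(5/2)/[(6)·(2)·(1)] = 175/32
Sum: 3·(-7/64) + 4·(225/64) + (-3)·(-63/8) + 8·(175/32) = 5191/64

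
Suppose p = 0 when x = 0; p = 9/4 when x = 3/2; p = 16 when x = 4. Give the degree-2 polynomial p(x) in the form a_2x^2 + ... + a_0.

Newton's divided differences:
p[0,3/2] = (9/4 - 0) / (3/2 - 0) = 3/2
p[3/2,4] = (16 - 9/4) / (4 - 3/2) = 11/2
p[0,3/2,4] = (11/2 - 3/2) / (4 - 0) = 1
p(x) = (3/2)·x + 1·x(x - 3/2)
Expanding: p(x) = x^2

p(x) = x^2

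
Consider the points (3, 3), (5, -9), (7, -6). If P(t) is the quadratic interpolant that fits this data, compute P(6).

-75/8

Evaluate each Lagrange basis at t = 6:
L_0(6) = (1)·(-1)/[(-2)·(-4)] = -1/8
L_1(6) = (3)·(-1)/[(2)·(-2)] = 3/4
L_2(6) = (3)·(1)/[(4)·(2)] = 3/8
Sum: 3·(-1/8) + (-9)·(3/4) + (-6)·(3/8) = -75/8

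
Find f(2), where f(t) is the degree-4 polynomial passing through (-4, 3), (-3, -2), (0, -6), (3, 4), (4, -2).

Evaluate each Lagrange basis at t = 2:
L_0(2) = (5)·(2)·(-1)·(-2)/[(-1)·(-4)·(-7)·(-8)] = 5/56
L_1(2) = (6)·(2)·(-1)·(-2)/[(1)·(-3)·(-6)·(-7)] = -4/21
L_2(2) = (6)·(5)·(-1)·(-2)/[(4)·(3)·(-3)·(-4)] = 5/12
L_3(2) = (6)·(5)·(2)·(-2)/[(7)·(6)·(3)·(-1)] = 20/21
L_4(2) = (6)·(5)·(2)·(-1)/[(8)·(7)·(4)·(1)] = -15/56
Sum: 3·(5/56) + (-2)·(-4/21) + (-6)·(5/12) + 4·(20/21) + (-2)·(-15/56) = 419/168

419/168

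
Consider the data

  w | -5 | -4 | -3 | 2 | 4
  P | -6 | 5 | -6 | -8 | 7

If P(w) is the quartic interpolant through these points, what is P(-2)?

Using Newton's divided-difference form:
P[-5,-4] = (5 - (-6)) / (-4 - (-5)) = 11
P[-4,-3] = (-6 - 5) / (-3 - (-4)) = -11
P[-3,2] = (-8 - (-6)) / (2 - (-3)) = -2/5
P[2,4] = (7 - (-8)) / (4 - 2) = 15/2
P[-5,-4,-3] = (-11 - 11) / (-3 - (-5)) = -11
P[-4,-3,2] = (-2/5 - (-11)) / (2 - (-4)) = 53/30
P[-3,2,4] = (15/2 - (-2/5)) / (4 - (-3)) = 79/70
P[-5,-4,-3,2] = (53/30 - (-11)) / (2 - (-5)) = 383/210
P[-4,-3,2,4] = (79/70 - 53/30) / (4 - (-4)) = -67/840
P[-5,-4,-3,2,4] = (-67/840 - 383/210) / (4 - (-5)) = -533/2520
P(-2) = -6 + 11·(3) + (-11)·(3)·(2) + (383/210)·(3)·(2)·(1) + (-533/2520)·(3)·(2)·(1)·(-4) = -2413/105

-2413/105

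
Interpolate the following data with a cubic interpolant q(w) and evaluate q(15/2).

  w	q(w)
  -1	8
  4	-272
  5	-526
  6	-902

-6989/4

Using Newton's divided-difference form:
q[-1,4] = (-272 - 8) / (4 - (-1)) = -56
q[4,5] = (-526 - (-272)) / (5 - 4) = -254
q[5,6] = (-902 - (-526)) / (6 - 5) = -376
q[-1,4,5] = (-254 - (-56)) / (5 - (-1)) = -33
q[4,5,6] = (-376 - (-254)) / (6 - 4) = -61
q[-1,4,5,6] = (-61 - (-33)) / (6 - (-1)) = -4
q(15/2) = 8 + (-56)·(17/2) + (-33)·(17/2)·(7/2) + (-4)·(17/2)·(7/2)·(5/2) = -6989/4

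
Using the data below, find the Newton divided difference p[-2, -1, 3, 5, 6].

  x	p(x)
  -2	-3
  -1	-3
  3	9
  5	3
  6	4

p[-2,-1] = (-3 - (-3)) / (-1 - (-2)) = 0
p[-1,3] = (9 - (-3)) / (3 - (-1)) = 3
p[3,5] = (3 - 9) / (5 - 3) = -3
p[5,6] = (4 - 3) / (6 - 5) = 1
p[-2,-1,3] = (3 - 0) / (3 - (-2)) = 3/5
p[-1,3,5] = (-3 - 3) / (5 - (-1)) = -1
p[3,5,6] = (1 - (-3)) / (6 - 3) = 4/3
p[-2,-1,3,5] = (-1 - 3/5) / (5 - (-2)) = -8/35
p[-1,3,5,6] = (4/3 - (-1)) / (6 - (-1)) = 1/3
p[-2,-1,3,5,6] = (1/3 - (-8/35)) / (6 - (-2)) = 59/840

59/840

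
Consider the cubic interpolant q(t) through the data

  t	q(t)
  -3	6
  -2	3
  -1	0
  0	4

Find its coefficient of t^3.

The leading coefficient equals the top divided difference q[-3,-2,-1,0].
q[-3,-2] = (3 - 6) / (-2 - (-3)) = -3
q[-2,-1] = (0 - 3) / (-1 - (-2)) = -3
q[-1,0] = (4 - 0) / (0 - (-1)) = 4
q[-3,-2,-1] = (-3 - (-3)) / (-1 - (-3)) = 0
q[-2,-1,0] = (4 - (-3)) / (0 - (-2)) = 7/2
q[-3,-2,-1,0] = (7/2 - 0) / (0 - (-3)) = 7/6

7/6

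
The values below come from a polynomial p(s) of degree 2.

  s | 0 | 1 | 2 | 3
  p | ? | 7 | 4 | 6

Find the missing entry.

The 3 known values determine p uniquely (degree ≤ 2).
Evaluate each Lagrange basis at s = 0:
L_0(0) = (-2)·(-3)/[(-1)·(-2)] = 3
L_1(0) = (-1)·(-3)/[(1)·(-1)] = -3
L_2(0) = (-1)·(-2)/[(2)·(1)] = 1
Sum: 7·(3) + 4·(-3) + 6·(1) = 15

15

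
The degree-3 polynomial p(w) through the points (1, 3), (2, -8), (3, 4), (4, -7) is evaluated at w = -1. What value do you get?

L_0(-1) = (-3)·(-4)·(-5)/[(-1)·(-2)·(-3)] = 10
L_1(-1) = (-2)·(-4)·(-5)/[(1)·(-1)·(-2)] = -20
L_2(-1) = (-2)·(-3)·(-5)/[(2)·(1)·(-1)] = 15
L_3(-1) = (-2)·(-3)·(-4)/[(3)·(2)·(1)] = -4
Sum: 3·(10) + (-8)·(-20) + 4·(15) + (-7)·(-4) = 278

278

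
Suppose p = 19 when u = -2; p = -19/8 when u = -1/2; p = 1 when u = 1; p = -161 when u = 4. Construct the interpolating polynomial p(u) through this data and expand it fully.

p(u) = -3u^3 + u^2 + 4u - 1

L_0(u) = (u + 1/2)(u - 1)(u - 4) / [-27] = -(1/27)u^3 + (1/6)u^2 - (1/18)u - 2/27
L_1(u) = (u + 2)(u - 1)(u - 4) / [81/8] = (8/81)u^3 - (8/27)u^2 - (16/27)u + 64/81
L_2(u) = (u + 2)(u + 1/2)(u - 4) / [-27/2] = -(2/27)u^3 + (1/9)u^2 + (2/3)u + 8/27
L_3(u) = (u + 2)(u + 1/2)(u - 1) / [81] = (1/81)u^3 + (1/54)u^2 - (1/54)u - 1/81
p(u) = 19·L_0 + (-19/8)·L_1 + 1·L_2 + (-161)·L_3
  19·L_0(u) = -(19/27)u^3 + (19/6)u^2 - (19/18)u - 38/27
  (-19/8)·L_1(u) = -(19/81)u^3 + (19/27)u^2 + (38/27)u - 152/81
  1·L_2(u) = -(2/27)u^3 + (1/9)u^2 + (2/3)u + 8/27
  (-161)·L_3(u) = -(161/81)u^3 - (161/54)u^2 + (161/54)u + 161/81
Adding term by term: -3u^3 + u^2 + 4u - 1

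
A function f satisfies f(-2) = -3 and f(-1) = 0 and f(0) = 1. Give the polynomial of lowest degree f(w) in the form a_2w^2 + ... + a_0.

L_0(w) = (w + 1)w / [2] = (1/2)w^2 + (1/2)w
L_1(w) = (w + 2)w / [-1] = -w^2 - 2w
L_2(w) = (w + 2)(w + 1) / [2] = (1/2)w^2 + (3/2)w + 1
f(w) = (-3)·L_0 + 0·L_1 + 1·L_2
  (-3)·L_0(w) = -(3/2)w^2 - (3/2)w
  0·L_1(w) = 0
  1·L_2(w) = (1/2)w^2 + (3/2)w + 1
Adding term by term: -w^2 + 1

f(w) = -w^2 + 1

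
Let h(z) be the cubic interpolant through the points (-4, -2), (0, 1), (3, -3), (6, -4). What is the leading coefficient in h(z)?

13/280

Build the Lagrange basis polynomials:
L_0(z) = z(z - 3)(z - 6) / [-280] = -(1/280)z^3 + (9/280)z^2 - (9/140)z
L_1(z) = (z + 4)(z - 3)(z - 6) / [72] = (1/72)z^3 - (5/72)z^2 - (1/4)z + 1
L_2(z) = (z + 4)z(z - 6) / [-63] = -(1/63)z^3 + (2/63)z^2 + (8/21)z
L_3(z) = (z + 4)z(z - 3) / [180] = (1/180)z^3 + (1/180)z^2 - (1/15)z
h(z) = (-2)·L_0 + 1·L_1 + (-3)·L_2 + (-4)·L_3
Only the coefficient of z^3 is needed; take it from each L_i and combine:
(-2)·(-1/280) + 1·(1/72) + (-3)·(-1/63) + (-4)·(1/180) = 13/280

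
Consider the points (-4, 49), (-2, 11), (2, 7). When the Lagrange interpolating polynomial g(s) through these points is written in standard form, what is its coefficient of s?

-1

L_0(s) = (s + 2)(s - 2) / [12] = (1/12)s^2 - 1/3
L_1(s) = (s + 4)(s - 2) / [-8] = -(1/8)s^2 - (1/4)s + 1
L_2(s) = (s + 4)(s + 2) / [24] = (1/24)s^2 + (1/4)s + 1/3
g(s) = 49·L_0 + 11·L_1 + 7·L_2
Only the coefficient of s is needed; take it from each L_i and combine:
49·(0) + 11·(-1/4) + 7·(1/4) = -1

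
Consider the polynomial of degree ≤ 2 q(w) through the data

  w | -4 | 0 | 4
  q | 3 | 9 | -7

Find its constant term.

L_0(w) = w(w - 4) / [32] = (1/32)w^2 - (1/8)w
L_1(w) = (w + 4)(w - 4) / [-16] = -(1/16)w^2 + 1
L_2(w) = (w + 4)w / [32] = (1/32)w^2 + (1/8)w
q(w) = 3·L_0 + 9·L_1 + (-7)·L_2
Only the constant term is needed; take it from each L_i and combine:
3·(0) + 9·(1) + (-7)·(0) = 9

9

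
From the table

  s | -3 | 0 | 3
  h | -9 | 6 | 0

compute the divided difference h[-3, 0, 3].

h[-3,0] = (6 - (-9)) / (0 - (-3)) = 5
h[0,3] = (0 - 6) / (3 - 0) = -2
h[-3,0,3] = (-2 - 5) / (3 - (-3)) = -7/6

-7/6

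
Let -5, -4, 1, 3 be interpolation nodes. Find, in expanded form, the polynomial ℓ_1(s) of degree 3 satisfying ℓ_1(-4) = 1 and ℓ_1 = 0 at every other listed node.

ℓ_1(s) = (s + 5)(s - 1)(s - 3) / [(1)·(-5)·(-7)]
       = (s^3 + s^2 - 17s + 15) / (35)

ℓ_1(s) = (1/35)s^3 + (1/35)s^2 - (17/35)s + 3/7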